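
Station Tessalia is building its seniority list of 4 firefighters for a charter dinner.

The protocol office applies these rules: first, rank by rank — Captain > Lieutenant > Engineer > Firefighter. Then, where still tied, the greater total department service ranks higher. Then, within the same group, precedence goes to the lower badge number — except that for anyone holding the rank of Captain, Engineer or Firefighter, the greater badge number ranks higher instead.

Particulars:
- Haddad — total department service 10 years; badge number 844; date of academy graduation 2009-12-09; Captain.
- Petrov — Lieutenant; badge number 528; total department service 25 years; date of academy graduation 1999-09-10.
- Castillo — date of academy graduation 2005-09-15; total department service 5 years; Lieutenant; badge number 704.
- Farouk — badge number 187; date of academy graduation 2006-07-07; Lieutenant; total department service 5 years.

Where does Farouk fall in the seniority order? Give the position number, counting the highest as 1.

By rank: Haddad (Captain); then Petrov, Farouk and Castillo (Lieutenant).
Among Petrov, Farouk and Castillo, by total department service (higher first): Petrov (25 years) before Farouk and Castillo (5 years).
Among Farouk and Castillo, by badge number (lower first): Farouk (187) before Castillo (704).
Order: Haddad, Petrov, Farouk, Castillo. So position 3.

3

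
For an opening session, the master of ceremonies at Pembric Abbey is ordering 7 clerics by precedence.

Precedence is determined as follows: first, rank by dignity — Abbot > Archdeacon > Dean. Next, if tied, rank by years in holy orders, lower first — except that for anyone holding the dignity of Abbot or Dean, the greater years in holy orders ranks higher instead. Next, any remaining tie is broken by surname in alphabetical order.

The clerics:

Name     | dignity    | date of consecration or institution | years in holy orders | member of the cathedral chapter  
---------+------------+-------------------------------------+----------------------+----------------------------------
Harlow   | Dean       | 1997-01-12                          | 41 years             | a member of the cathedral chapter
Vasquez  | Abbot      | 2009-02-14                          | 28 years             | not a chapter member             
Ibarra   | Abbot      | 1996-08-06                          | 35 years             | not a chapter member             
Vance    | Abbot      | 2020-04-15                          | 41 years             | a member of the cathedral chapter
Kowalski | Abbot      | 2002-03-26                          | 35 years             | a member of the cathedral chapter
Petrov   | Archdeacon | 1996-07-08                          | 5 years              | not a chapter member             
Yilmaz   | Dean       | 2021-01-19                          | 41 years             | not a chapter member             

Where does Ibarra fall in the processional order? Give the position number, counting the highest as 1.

By dignity: Vance, Ibarra, Kowalski and Vasquez (Abbot); then Petrov (Archdeacon); then Harlow and Yilmaz (Dean).
Among Vance, Ibarra, Kowalski and Vasquez, by years in holy orders (higher first) (reversed rule for this group): Vance (41 years) before Ibarra and Kowalski (35 years) before Vasquez (28 years).
Among Ibarra and Kowalski, alphabetically by surname: Ibarra before Kowalski.
Harlow and Yilmaz both have years in holy orders 41 years, so the next rule applies.
Among Harlow and Yilmaz, alphabetically by surname: Harlow before Yilmaz.
Order: Vance, Ibarra, Kowalski, Vasquez, Petrov, Harlow, Yilmaz. So position 2.

2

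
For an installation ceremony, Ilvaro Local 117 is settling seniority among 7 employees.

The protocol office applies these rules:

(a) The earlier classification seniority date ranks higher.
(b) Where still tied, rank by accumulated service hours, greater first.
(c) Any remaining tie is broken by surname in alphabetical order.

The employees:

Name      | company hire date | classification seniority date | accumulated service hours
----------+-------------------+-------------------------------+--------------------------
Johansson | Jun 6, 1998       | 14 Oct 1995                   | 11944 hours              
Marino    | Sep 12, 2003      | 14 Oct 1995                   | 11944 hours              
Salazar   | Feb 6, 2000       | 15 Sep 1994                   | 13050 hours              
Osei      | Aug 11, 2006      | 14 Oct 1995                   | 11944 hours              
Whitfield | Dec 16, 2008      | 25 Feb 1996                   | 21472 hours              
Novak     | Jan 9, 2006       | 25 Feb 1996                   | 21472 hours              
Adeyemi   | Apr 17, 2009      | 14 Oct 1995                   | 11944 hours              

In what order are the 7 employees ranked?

By classification seniority date (earlier first): Salazar (15 Sep 1994); then Adeyemi, Johansson, Marino and Osei (each 14 Oct 1995); then Novak and Whitfield (both 25 Feb 1996).
Adeyemi, Johansson, Marino and Osei all have accumulated service hours 11944 hours, so the next rule applies.
Among Adeyemi, Johansson, Marino and Osei, alphabetically by surname: Adeyemi before Johansson before Marino before Osei.
Novak and Whitfield both have accumulated service hours 21472 hours, so the next rule applies.
Among Novak and Whitfield, alphabetically by surname: Novak before Whitfield.
Full order: Salazar, Adeyemi, Johansson, Marino, Osei, Novak, Whitfield.

Salazar, Adeyemi, Johansson, Marino, Osei, Novak, Whitfield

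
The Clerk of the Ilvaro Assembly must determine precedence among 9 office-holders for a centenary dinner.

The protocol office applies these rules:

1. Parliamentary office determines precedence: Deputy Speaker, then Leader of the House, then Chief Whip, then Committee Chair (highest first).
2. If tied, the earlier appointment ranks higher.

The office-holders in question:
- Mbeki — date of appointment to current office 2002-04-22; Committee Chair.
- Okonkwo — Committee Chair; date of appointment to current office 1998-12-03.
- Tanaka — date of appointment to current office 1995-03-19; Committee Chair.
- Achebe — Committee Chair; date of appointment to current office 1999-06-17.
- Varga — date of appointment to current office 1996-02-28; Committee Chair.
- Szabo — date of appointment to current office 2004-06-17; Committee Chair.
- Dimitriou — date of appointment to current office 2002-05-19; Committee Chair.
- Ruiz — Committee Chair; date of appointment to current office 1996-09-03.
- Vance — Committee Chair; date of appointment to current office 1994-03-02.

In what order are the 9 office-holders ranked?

Vance, Tanaka, Varga, Ruiz, Okonkwo, Achebe, Mbeki, Dimitriou, Szabo

By parliamentary office: Vance, Tanaka, Varga, Ruiz, Okonkwo, Achebe, Mbeki, Dimitriou and Szabo (Committee Chair).
Among Vance, Tanaka, Varga, Ruiz, Okonkwo, Achebe, Mbeki, Dimitriou and Szabo, by date of appointment to current office (earlier first): Vance (1994-03-02) before Tanaka (1995-03-19) before Varga (1996-02-28) before Ruiz (1996-09-03) before Okonkwo (1998-12-03) before Achebe (1999-06-17) before Mbeki (2002-04-22) before Dimitriou (2002-05-19) before Szabo (2004-06-17).
Full order: Vance, Tanaka, Varga, Ruiz, Okonkwo, Achebe, Mbeki, Dimitriou, Szabo.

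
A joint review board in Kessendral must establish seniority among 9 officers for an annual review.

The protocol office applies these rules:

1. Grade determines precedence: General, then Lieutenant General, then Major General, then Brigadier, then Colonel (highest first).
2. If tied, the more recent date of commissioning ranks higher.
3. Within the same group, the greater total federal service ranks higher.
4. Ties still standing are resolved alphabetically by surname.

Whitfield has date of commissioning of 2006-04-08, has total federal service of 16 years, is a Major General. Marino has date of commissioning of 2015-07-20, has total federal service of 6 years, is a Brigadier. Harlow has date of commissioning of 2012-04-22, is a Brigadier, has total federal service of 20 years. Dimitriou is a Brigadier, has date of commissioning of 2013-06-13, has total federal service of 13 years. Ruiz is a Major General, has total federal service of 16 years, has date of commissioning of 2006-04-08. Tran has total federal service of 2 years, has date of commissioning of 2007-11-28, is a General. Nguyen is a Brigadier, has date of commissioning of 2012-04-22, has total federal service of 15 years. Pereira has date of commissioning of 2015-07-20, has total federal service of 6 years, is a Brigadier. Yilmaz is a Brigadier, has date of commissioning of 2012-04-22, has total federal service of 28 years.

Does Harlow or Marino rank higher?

By grade: Tran (General); then Ruiz and Whitfield (Major General); then Marino, Pereira, Dimitriou, Yilmaz, Harlow and Nguyen (Brigadier).
Ruiz and Whitfield both have date of commissioning 2006-04-08, so the next rule applies.
Ruiz and Whitfield both have total federal service 16 years, so the next rule applies.
Among Ruiz and Whitfield, alphabetically by surname: Ruiz before Whitfield.
Among Marino, Pereira, Dimitriou, Yilmaz, Harlow and Nguyen, by date of commissioning (later first): Marino and Pereira (2015-07-20) before Dimitriou (2013-06-13) before Yilmaz, Harlow and Nguyen (2012-04-22).
Marino and Pereira both have total federal service 6 years, so the next rule applies.
Among Marino and Pereira, alphabetically by surname: Marino before Pereira.
Among Yilmaz, Harlow and Nguyen, by total federal service (higher first): Yilmaz (28 years) before Harlow (20 years) before Nguyen (15 years).
So Marino takes precedence.

Marino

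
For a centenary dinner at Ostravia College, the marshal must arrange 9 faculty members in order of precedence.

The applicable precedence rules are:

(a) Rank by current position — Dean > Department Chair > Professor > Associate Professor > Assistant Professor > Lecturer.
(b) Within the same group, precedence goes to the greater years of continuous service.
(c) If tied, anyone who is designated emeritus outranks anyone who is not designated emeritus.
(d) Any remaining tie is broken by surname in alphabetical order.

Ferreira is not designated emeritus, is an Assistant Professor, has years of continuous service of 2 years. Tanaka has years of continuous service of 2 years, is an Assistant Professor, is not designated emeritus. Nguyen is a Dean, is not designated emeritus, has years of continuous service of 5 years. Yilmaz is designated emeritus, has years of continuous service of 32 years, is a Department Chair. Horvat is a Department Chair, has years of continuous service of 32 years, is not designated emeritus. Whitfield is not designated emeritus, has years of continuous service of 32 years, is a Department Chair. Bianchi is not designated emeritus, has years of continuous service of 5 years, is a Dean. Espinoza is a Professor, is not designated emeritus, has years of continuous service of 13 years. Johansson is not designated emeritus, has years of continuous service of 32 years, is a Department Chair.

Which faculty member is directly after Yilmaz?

By current position: Bianchi and Nguyen (Dean); then Yilmaz, Horvat, Johansson and Whitfield (Department Chair); then Espinoza (Professor); then Ferreira and Tanaka (Assistant Professor).
Bianchi and Nguyen both have years of continuous service 5 years, so the next rule applies.
Bianchi and Nguyen are each not designated emeritus, so the next rule applies.
Among Bianchi and Nguyen, alphabetically by surname: Bianchi before Nguyen.
Yilmaz, Horvat, Johansson and Whitfield all have years of continuous service 32 years, so the next rule applies.
Among Yilmaz, Horvat, Johansson and Whitfield, designated emeritus before not designated emeritus: Yilmaz (designated emeritus) before Horvat, Johansson and Whitfield (not designated emeritus).
Among Horvat, Johansson and Whitfield, alphabetically by surname: Horvat before Johansson before Whitfield.
Ferreira and Tanaka both have years of continuous service 2 years, so the next rule applies.
Ferreira and Tanaka are each not designated emeritus, so the next rule applies.
Among Ferreira and Tanaka, alphabetically by surname: Ferreira before Tanaka.
Order: Bianchi, Nguyen, Yilmaz, Horvat, Johansson, Whitfield, Espinoza, Ferreira, Tanaka.

Horvat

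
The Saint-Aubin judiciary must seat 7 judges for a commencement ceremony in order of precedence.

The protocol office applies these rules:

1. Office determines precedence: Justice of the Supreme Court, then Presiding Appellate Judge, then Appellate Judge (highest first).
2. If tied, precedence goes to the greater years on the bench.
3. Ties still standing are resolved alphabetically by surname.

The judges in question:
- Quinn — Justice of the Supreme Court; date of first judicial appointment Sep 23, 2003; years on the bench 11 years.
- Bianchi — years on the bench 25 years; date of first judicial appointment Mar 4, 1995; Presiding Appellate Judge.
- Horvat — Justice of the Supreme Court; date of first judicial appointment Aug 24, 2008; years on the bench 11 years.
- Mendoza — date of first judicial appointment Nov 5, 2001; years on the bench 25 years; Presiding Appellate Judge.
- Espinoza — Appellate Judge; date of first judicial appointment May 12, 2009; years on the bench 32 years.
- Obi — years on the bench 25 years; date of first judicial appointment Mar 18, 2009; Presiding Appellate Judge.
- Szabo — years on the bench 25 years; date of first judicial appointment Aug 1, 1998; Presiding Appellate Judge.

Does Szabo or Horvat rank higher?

Horvat

By office: Horvat and Quinn (Justice of the Supreme Court); then Bianchi, Mendoza, Obi and Szabo (Presiding Appellate Judge); then Espinoza (Appellate Judge).
Horvat and Quinn both have years on the bench 11 years, so the next rule applies.
Among Horvat and Quinn, alphabetically by surname: Horvat before Quinn.
Bianchi, Mendoza, Obi and Szabo all have years on the bench 25 years, so the next rule applies.
Among Bianchi, Mendoza, Obi and Szabo, alphabetically by surname: Bianchi before Mendoza before Obi before Szabo.
So Horvat takes precedence.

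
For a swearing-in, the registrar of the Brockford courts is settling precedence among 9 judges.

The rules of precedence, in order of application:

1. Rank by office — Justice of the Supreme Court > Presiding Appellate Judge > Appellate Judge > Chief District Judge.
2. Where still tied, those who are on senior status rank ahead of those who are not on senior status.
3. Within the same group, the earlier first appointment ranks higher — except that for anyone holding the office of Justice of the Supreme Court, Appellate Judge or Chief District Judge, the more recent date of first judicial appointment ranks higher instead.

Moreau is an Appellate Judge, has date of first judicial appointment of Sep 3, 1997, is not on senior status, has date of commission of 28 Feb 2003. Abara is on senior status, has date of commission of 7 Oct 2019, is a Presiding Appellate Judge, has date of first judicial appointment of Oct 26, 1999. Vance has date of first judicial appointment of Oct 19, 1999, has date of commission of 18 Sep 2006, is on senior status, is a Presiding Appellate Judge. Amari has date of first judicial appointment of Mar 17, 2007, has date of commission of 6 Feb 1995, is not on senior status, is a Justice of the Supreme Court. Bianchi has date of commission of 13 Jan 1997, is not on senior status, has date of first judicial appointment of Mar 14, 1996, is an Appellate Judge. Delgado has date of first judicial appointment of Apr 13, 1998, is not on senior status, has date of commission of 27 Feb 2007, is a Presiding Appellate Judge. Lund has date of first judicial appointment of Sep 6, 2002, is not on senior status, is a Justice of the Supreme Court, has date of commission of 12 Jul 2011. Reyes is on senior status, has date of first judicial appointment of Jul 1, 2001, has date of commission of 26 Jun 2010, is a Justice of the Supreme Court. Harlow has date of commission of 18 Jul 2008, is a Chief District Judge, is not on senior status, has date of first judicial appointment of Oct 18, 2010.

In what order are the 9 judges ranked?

By office: Reyes, Amari and Lund (Justice of the Supreme Court); then Vance, Abara and Delgado (Presiding Appellate Judge); then Moreau and Bianchi (Appellate Judge); then Harlow (Chief District Judge).
Among Reyes, Amari and Lund, on senior status before not on senior status: Reyes (on senior status) before Amari and Lund (not on senior status).
Among Amari and Lund, by date of first judicial appointment (later first) (reversed rule for this group): Amari (Mar 17, 2007) before Lund (Sep 6, 2002).
Among Vance, Abara and Delgado, on senior status before not on senior status: Vance and Abara (on senior status) before Delgado (not on senior status).
Among Vance and Abara, by date of first judicial appointment (earlier first): Vance (Oct 19, 1999) before Abara (Oct 26, 1999).
Moreau and Bianchi are each not on senior status, so the next rule applies.
Among Moreau and Bianchi, by date of first judicial appointment (later first) (reversed rule for this group): Moreau (Sep 3, 1997) before Bianchi (Mar 14, 1996).
Full order: Reyes, Amari, Lund, Vance, Abara, Delgado, Moreau, Bianchi, Harlow.

Reyes, Amari, Lund, Vance, Abara, Delgado, Moreau, Bianchi, Harlow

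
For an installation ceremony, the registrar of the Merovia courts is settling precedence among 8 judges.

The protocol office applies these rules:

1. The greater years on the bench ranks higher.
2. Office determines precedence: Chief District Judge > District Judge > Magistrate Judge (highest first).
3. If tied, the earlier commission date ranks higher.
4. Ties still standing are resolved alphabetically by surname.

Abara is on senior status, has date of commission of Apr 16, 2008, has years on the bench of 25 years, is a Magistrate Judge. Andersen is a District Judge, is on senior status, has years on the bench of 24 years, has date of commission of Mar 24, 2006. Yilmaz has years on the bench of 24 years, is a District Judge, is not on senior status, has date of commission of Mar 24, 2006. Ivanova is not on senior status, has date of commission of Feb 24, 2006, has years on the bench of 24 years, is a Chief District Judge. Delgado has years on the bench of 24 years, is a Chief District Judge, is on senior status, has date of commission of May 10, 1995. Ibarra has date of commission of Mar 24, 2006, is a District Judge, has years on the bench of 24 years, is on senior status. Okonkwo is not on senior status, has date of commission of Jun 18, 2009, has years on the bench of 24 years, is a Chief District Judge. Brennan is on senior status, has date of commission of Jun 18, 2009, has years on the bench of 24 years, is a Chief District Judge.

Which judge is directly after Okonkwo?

By years on the bench (higher first): Abara (25 years); then Delgado, Ivanova, Brennan, Okonkwo, Andersen, Ibarra and Yilmaz (each 24 years).
Among Delgado, Ivanova, Brennan, Okonkwo, Andersen, Ibarra and Yilmaz, by office: Delgado, Ivanova, Brennan and Okonkwo (Chief District Judge) before Andersen, Ibarra and Yilmaz (District Judge).
Among Delgado, Ivanova, Brennan and Okonkwo, by date of commission (earlier first): Delgado (May 10, 1995) before Ivanova (Feb 24, 2006) before Brennan and Okonkwo (Jun 18, 2009).
Among Brennan and Okonkwo, alphabetically by surname: Brennan before Okonkwo.
Andersen, Ibarra and Yilmaz all have date of commission Mar 24, 2006, so the next rule applies.
Among Andersen, Ibarra and Yilmaz, alphabetically by surname: Andersen before Ibarra before Yilmaz.
Order: Abara, Delgado, Ivanova, Brennan, Okonkwo, Andersen, Ibarra, Yilmaz.

Andersen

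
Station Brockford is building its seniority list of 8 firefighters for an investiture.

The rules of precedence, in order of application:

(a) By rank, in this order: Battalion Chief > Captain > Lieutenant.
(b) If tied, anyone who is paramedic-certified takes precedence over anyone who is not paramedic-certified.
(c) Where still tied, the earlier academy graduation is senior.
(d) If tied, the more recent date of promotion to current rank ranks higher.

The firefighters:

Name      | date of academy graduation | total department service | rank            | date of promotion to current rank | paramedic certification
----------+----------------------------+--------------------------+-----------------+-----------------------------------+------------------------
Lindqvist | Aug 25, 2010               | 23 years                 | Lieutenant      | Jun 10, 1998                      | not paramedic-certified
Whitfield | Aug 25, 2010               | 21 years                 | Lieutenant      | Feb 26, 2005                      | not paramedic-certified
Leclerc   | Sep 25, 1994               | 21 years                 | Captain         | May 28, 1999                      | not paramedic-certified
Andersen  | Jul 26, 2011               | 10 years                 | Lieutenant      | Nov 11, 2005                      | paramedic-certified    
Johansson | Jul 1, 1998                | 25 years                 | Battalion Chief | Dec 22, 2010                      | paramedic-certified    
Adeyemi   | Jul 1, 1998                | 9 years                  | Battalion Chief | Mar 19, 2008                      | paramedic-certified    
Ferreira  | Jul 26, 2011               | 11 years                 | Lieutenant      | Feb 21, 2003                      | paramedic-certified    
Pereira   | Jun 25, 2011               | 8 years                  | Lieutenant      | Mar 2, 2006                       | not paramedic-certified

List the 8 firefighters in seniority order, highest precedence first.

By rank: Johansson and Adeyemi (Battalion Chief); then Leclerc (Captain); then Andersen, Ferreira, Whitfield, Lindqvist and Pereira (Lieutenant).
Johansson and Adeyemi are each paramedic-certified, so the next rule applies.
Johansson and Adeyemi both have date of academy graduation Jul 1, 1998, so the next rule applies.
Among Johansson and Adeyemi, by date of promotion to current rank (later first): Johansson (Dec 22, 2010) before Adeyemi (Mar 19, 2008).
Among Andersen, Ferreira, Whitfield, Lindqvist and Pereira, paramedic-certified before not paramedic-certified: Andersen and Ferreira (paramedic-certified) before Whitfield, Lindqvist and Pereira (not paramedic-certified).
Andersen and Ferreira both have date of academy graduation Jul 26, 2011, so the next rule applies.
Among Andersen and Ferreira, by date of promotion to current rank (later first): Andersen (Nov 11, 2005) before Ferreira (Feb 21, 2003).
Among Whitfield, Lindqvist and Pereira, by date of academy graduation (earlier first): Whitfield and Lindqvist (Aug 25, 2010) before Pereira (Jun 25, 2011).
Among Whitfield and Lindqvist, by date of promotion to current rank (later first): Whitfield (Feb 26, 2005) before Lindqvist (Jun 10, 1998).
Full order: Johansson, Adeyemi, Leclerc, Andersen, Ferreira, Whitfield, Lindqvist, Pereira.

Johansson, Adeyemi, Leclerc, Andersen, Ferreira, Whitfield, Lindqvist, Pereira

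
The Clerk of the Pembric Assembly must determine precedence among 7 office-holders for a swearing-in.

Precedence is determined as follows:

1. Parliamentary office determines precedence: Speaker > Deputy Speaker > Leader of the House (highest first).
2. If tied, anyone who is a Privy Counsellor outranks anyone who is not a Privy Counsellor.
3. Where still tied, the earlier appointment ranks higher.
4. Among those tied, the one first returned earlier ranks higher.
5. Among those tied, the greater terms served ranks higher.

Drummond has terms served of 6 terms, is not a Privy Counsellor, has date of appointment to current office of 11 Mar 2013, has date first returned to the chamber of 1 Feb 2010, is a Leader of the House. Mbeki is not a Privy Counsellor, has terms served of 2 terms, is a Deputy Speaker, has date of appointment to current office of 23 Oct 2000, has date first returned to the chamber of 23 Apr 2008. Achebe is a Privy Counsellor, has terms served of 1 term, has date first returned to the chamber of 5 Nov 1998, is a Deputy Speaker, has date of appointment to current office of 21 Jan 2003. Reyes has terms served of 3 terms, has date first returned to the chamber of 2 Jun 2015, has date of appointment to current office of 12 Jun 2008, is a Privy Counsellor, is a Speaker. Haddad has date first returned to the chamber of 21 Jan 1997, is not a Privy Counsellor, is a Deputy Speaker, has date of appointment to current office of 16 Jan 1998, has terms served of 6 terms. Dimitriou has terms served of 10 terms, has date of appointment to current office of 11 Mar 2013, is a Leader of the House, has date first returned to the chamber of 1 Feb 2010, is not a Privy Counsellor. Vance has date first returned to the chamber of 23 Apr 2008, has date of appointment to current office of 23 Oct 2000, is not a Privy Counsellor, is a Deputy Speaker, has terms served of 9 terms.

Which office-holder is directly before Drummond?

By parliamentary office: Reyes (Speaker); then Achebe, Haddad, Vance and Mbeki (Deputy Speaker); then Dimitriou and Drummond (Leader of the House).
Among Achebe, Haddad, Vance and Mbeki, a Privy Counsellor before not a Privy Counsellor: Achebe (a Privy Counsellor) before Haddad, Vance and Mbeki (not a Privy Counsellor).
Among Haddad, Vance and Mbeki, by date of appointment to current office (earlier first): Haddad (16 Jan 1998) before Vance and Mbeki (23 Oct 2000).
Vance and Mbeki both have date first returned to the chamber 23 Apr 2008, so the next rule applies.
Among Vance and Mbeki, by terms served (higher first): Vance (9 terms) before Mbeki (2 terms).
Dimitriou and Drummond are each not a Privy Counsellor, so the next rule applies.
Dimitriou and Drummond both have date of appointment to current office 11 Mar 2013, so the next rule applies.
Dimitriou and Drummond both have date first returned to the chamber 1 Feb 2010, so the next rule applies.
Among Dimitriou and Drummond, by terms served (higher first): Dimitriou (10 terms) before Drummond (6 terms).
Order: Reyes, Achebe, Haddad, Vance, Mbeki, Dimitriou, Drummond.

Dimitriou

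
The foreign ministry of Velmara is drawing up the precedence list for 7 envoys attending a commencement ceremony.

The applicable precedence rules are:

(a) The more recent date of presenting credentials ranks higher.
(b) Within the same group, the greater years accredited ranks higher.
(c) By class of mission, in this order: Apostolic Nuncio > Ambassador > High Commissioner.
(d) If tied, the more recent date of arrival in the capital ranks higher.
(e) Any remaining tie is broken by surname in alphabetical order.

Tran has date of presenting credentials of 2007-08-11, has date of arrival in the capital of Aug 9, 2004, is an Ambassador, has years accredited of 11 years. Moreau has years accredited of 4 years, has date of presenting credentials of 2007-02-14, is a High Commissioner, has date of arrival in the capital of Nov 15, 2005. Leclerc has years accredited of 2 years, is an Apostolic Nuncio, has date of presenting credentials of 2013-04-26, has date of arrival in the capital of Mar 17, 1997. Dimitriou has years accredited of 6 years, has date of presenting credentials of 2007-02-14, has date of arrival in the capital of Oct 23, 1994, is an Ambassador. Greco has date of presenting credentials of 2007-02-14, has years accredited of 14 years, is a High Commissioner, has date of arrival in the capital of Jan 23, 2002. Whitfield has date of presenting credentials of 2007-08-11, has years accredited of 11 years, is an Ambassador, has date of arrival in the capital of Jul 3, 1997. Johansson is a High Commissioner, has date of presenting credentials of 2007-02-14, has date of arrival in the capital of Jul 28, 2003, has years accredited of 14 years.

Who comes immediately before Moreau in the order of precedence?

Dimitriou

By date of presenting credentials (later first): Leclerc (2013-04-26); then Tran and Whitfield (both 2007-08-11); then Johansson, Greco, Dimitriou and Moreau (each 2007-02-14).
Tran and Whitfield both have years accredited 11 years, so the next rule applies.
Tran and Whitfield are each Ambassador, so the next rule applies.
Among Tran and Whitfield, by date of arrival in the capital (later first): Tran (Aug 9, 2004) before Whitfield (Jul 3, 1997).
Among Johansson, Greco, Dimitriou and Moreau, by years accredited (higher first): Johansson and Greco (14 years) before Dimitriou (6 years) before Moreau (4 years).
Johansson and Greco are each High Commissioner, so the next rule applies.
Among Johansson and Greco, by date of arrival in the capital (later first): Johansson (Jul 28, 2003) before Greco (Jan 23, 2002).
Order: Leclerc, Tran, Whitfield, Johansson, Greco, Dimitriou, Moreau.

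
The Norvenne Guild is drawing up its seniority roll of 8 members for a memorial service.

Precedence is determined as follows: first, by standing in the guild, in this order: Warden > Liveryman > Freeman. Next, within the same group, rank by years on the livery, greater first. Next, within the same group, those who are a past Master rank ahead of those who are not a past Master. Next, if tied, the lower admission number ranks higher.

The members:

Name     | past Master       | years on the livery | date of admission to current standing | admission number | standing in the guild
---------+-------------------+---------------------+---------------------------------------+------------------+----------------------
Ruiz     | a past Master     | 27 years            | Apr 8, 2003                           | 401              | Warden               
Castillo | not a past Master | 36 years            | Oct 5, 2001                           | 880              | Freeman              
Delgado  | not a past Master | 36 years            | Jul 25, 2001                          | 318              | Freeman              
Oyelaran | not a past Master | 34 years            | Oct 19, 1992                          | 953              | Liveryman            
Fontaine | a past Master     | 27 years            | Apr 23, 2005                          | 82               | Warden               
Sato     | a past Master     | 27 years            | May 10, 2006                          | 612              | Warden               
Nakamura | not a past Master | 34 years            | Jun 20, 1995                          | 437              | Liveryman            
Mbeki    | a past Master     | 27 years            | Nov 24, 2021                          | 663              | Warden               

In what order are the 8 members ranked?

By standing in the guild: Fontaine, Ruiz, Sato and Mbeki (Warden); then Nakamura and Oyelaran (Liveryman); then Delgado and Castillo (Freeman).
Fontaine, Ruiz, Sato and Mbeki all have years on the livery 27 years, so the next rule applies.
Fontaine, Ruiz, Sato and Mbeki are each a past Master, so the next rule applies.
Among Fontaine, Ruiz, Sato and Mbeki, by admission number (lower first): Fontaine (82) before Ruiz (401) before Sato (612) before Mbeki (663).
Nakamura and Oyelaran both have years on the livery 34 years, so the next rule applies.
Nakamura and Oyelaran are each not a past Master, so the next rule applies.
Among Nakamura and Oyelaran, by admission number (lower first): Nakamura (437) before Oyelaran (953).
Delgado and Castillo both have years on the livery 36 years, so the next rule applies.
Delgado and Castillo are each not a past Master, so the next rule applies.
Among Delgado and Castillo, by admission number (lower first): Delgado (318) before Castillo (880).
Full order: Fontaine, Ruiz, Sato, Mbeki, Nakamura, Oyelaran, Delgado, Castillo.

Fontaine, Ruiz, Sato, Mbeki, Nakamura, Oyelaran, Delgado, Castillo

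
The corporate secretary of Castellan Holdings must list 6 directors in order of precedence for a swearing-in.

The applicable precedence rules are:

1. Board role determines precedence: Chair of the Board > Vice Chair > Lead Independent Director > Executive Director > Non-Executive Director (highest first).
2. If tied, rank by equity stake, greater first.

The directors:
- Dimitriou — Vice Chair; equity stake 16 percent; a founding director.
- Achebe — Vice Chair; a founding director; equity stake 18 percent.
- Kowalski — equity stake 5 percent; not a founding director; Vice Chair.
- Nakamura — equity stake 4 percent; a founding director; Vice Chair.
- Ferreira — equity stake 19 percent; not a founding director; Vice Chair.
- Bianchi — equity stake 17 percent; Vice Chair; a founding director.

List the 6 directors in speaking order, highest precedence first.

Ferreira, Achebe, Bianchi, Dimitriou, Kowalski, Nakamura

By board role: Ferreira, Achebe, Bianchi, Dimitriou, Kowalski and Nakamura (Vice Chair).
Among Ferreira, Achebe, Bianchi, Dimitriou, Kowalski and Nakamura, by equity stake (higher first): Ferreira (19 percent) before Achebe (18 percent) before Bianchi (17 percent) before Dimitriou (16 percent) before Kowalski (5 percent) before Nakamura (4 percent).
Full order: Ferreira, Achebe, Bianchi, Dimitriou, Kowalski, Nakamura.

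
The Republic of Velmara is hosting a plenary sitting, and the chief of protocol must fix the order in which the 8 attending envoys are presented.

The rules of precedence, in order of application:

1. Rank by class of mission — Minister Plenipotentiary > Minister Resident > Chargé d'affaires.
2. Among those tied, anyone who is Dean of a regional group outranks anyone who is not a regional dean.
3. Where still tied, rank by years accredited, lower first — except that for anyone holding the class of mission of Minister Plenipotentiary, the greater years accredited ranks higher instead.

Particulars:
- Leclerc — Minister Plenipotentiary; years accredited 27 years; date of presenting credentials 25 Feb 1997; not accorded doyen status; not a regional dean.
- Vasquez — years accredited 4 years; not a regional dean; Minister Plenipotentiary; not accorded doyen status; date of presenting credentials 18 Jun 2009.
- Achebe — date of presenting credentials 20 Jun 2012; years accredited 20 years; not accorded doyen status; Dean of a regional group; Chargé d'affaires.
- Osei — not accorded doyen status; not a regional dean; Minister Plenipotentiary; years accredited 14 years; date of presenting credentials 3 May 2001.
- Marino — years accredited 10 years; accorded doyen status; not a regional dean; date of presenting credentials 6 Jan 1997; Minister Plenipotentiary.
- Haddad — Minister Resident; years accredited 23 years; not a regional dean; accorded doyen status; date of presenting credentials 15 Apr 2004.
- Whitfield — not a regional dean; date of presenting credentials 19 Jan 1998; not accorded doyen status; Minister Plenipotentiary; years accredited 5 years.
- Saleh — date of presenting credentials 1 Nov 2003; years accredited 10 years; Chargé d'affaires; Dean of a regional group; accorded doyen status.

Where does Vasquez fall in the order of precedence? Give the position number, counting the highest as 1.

5

By class of mission: Leclerc, Osei, Marino, Whitfield and Vasquez (Minister Plenipotentiary); then Haddad (Minister Resident); then Saleh and Achebe (Chargé d'affaires).
Leclerc, Osei, Marino, Whitfield and Vasquez are each not a regional dean, so the next rule applies.
Among Leclerc, Osei, Marino, Whitfield and Vasquez, by years accredited (higher first) (reversed rule for this group): Leclerc (27 years) before Osei (14 years) before Marino (10 years) before Whitfield (5 years) before Vasquez (4 years).
Saleh and Achebe are each Dean of a regional group, so the next rule applies.
Among Saleh and Achebe, by years accredited (lower first): Saleh (10 years) before Achebe (20 years).
Order: Leclerc, Osei, Marino, Whitfield, Vasquez, Haddad, Saleh, Achebe. So position 5.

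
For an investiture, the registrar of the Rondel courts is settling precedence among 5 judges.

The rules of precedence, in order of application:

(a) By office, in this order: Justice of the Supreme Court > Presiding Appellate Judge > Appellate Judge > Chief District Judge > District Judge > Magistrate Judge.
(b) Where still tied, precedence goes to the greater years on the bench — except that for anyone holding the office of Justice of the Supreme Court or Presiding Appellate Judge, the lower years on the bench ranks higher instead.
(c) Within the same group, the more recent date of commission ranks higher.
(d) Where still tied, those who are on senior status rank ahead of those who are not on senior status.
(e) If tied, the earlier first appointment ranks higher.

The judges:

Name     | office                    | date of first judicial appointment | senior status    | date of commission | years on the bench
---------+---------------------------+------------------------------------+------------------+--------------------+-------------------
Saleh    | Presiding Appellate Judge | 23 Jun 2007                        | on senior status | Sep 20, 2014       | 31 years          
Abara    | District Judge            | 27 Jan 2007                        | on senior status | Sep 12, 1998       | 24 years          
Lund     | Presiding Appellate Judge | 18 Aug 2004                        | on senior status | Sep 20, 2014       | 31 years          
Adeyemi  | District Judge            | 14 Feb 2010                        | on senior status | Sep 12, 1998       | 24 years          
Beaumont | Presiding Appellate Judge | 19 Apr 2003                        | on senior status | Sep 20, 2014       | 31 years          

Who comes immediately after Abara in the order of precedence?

By office: Beaumont, Lund and Saleh (Presiding Appellate Judge); then Abara and Adeyemi (District Judge).
Beaumont, Lund and Saleh all have years on the bench 31 years, so the next rule applies.
Beaumont, Lund and Saleh all have date of commission Sep 20, 2014, so the next rule applies.
Beaumont, Lund and Saleh are each on senior status, so the next rule applies.
Among Beaumont, Lund and Saleh, by date of first judicial appointment (earlier first): Beaumont (19 Apr 2003) before Lund (18 Aug 2004) before Saleh (23 Jun 2007).
Abara and Adeyemi both have years on the bench 24 years, so the next rule applies.
Abara and Adeyemi both have date of commission Sep 12, 1998, so the next rule applies.
Abara and Adeyemi are each on senior status, so the next rule applies.
Among Abara and Adeyemi, by date of first judicial appointment (earlier first): Abara (27 Jan 2007) before Adeyemi (14 Feb 2010).
Order: Beaumont, Lund, Saleh, Abara, Adeyemi.

Adeyemi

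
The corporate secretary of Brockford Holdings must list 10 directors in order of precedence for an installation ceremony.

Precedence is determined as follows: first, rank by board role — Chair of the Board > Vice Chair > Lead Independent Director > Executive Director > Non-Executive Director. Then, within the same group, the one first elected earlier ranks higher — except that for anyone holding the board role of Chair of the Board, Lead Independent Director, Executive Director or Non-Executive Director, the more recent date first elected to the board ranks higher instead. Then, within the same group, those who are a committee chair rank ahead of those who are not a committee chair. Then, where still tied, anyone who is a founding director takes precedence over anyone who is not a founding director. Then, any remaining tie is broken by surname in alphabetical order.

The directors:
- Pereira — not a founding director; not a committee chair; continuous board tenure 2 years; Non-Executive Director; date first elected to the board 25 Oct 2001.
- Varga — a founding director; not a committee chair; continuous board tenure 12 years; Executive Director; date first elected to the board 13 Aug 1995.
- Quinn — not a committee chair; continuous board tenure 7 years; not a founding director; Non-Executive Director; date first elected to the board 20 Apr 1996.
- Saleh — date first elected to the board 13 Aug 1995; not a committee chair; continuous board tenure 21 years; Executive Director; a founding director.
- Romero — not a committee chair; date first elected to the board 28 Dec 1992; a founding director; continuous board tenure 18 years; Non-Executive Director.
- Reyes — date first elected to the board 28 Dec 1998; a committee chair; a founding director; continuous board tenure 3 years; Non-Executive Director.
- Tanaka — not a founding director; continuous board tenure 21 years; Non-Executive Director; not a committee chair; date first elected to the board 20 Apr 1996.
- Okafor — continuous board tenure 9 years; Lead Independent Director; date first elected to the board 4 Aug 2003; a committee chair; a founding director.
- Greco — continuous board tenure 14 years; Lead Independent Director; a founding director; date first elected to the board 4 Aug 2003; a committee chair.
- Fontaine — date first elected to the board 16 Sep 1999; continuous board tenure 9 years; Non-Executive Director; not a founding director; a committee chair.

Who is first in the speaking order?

Greco

By board role: Greco and Okafor (Lead Independent Director); then Saleh and Varga (Executive Director); then Pereira, Fontaine, Reyes, Quinn, Tanaka and Romero (Non-Executive Director).
Greco and Okafor both have date first elected to the board 4 Aug 2003, so the next rule applies.
Greco and Okafor are each a committee chair, so the next rule applies.
Greco and Okafor are each a founding director, so the next rule applies.
Among Greco and Okafor, alphabetically by surname: Greco before Okafor.
Saleh and Varga both have date first elected to the board 13 Aug 1995, so the next rule applies.
Saleh and Varga are each not a committee chair, so the next rule applies.
Saleh and Varga are each a founding director, so the next rule applies.
Among Saleh and Varga, alphabetically by surname: Saleh before Varga.
Among Pereira, Fontaine, Reyes, Quinn, Tanaka and Romero, by date first elected to the board (later first) (reversed rule for this group): Pereira (25 Oct 2001) before Fontaine (16 Sep 1999) before Reyes (28 Dec 1998) before Quinn and Tanaka (20 Apr 1996) before Romero (28 Dec 1992).
Quinn and Tanaka are each not a committee chair, so the next rule applies.
Quinn and Tanaka are each not a founding director, so the next rule applies.
Among Quinn and Tanaka, alphabetically by surname: Quinn before Tanaka.
Order: Greco, Okafor, Saleh, Varga, Pereira, Fontaine, Reyes, Quinn, Tanaka, Romero.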